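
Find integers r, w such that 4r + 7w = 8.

Step 1: Check solvability.
gcd(4, 7) = 1
Since 1 divides 8, solutions exist.

Step 2: Apply extended Euclidean algorithm to find gcd.
We find integers such that 4*x0 + 7*y0 = 1

Step 3: Scale the particular solution.
Multiply by 8/1 = 8:
r = 16, w = -8

Step 4: Verify.
4*(16) + 7*(-8) = 8 = 8 ✓

r = 16, w = -8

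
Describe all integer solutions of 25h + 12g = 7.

Step 1: Compute gcd(25, 12) = 1.
Since 1 divides 7, solutions exist.

Step 2: Find a particular solution using extended Euclidean algorithm.
We get h₀ = 7, g₀ = -14.
Check: 25*7 + 12*-14 = 7 = 7 ✓

Step 3: Write the general solution.
h = 7 + (12/1)t = 7 + 12t
g = -14 - (25/1)t = -14 - 25t
for any integer t.

h = 7 + 12t, g = -14 - 25t for integer t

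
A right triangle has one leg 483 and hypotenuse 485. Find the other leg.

b² = c² - a² = 235225 - 233289 = 1936
b = 44

44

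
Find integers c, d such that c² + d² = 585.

We need to find integers c, d > 0 such that c² + d² = 585.
Trying c = 3: d² = 585 - 3² = 585 - 9 = 576
d = 24
Check: 3² + 24² = 9 + 576 = 585 ✓

585 = 3² + 24²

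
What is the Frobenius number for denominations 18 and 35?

For two coprime denominations a and b, the Frobenius number (largest value not representable as a non-negative combination) is ab - a - b.
Here gcd(18, 35) = 1, so they are coprime.
F(18, 35) = 18·35 - 18 - 35 = 630 - 53 = 577

577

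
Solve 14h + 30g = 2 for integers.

Step 1: Check solvability.
gcd(14, 30) = 2
Since 2 divides 2, solutions exist.

Step 2: Apply extended Euclidean algorithm to find gcd.
We find integers such that 14*x0 + 30*y0 = 2

Step 3: Scale the particular solution.
Multiply by 2/2 = 1:
h = -2, g = 1

Step 4: Verify.
14*(-2) + 30*(1) = 2 = 2 ✓

h = -2, g = 1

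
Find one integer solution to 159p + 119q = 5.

Step 1: Check solvability.
gcd(159, 119) = 1
Since 1 divides 5, solutions exist.

Step 2: Apply extended Euclidean algorithm to find gcd.
We find integers such that 159*x0 + 119*y0 = 1

Step 3: Scale the particular solution.
Multiply by 5/1 = 5:
p = 15, q = -20

Step 4: Verify.
159*(15) + 119*(-20) = 5 = 5 ✓

p = 15, q = -20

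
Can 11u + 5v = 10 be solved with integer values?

Step 1: Compute gcd(11, 5).
gcd(11, 5) = 1

Step 2: Check divisibility.
Does 1 divide 10? 10 = 1 x 10, so yes.

By the theorem on linear Diophantine equations, 11u + 5v = 10 has integer solutions if and only if gcd(11, 5) divides 10. Since 1 | 10, solutions exist.

Yes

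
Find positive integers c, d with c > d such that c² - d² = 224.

Factor: c² - d² = (c+d)(c-d) = 224.
We need two factors of 224 with the same parity.
Use c+d = 112 and c-d = 2 (product 112·2 = 224).
Adding: 2c = 114, so c = 57.
Subtracting: 2d = 110, so d = 55.
Check: 57² - 55² = 3249 - 3025 = 224 ✓

c = 57, d = 55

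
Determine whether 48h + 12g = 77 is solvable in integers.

Step 1: Compute gcd(48, 12).
gcd(48, 12) = 12

Step 2: Check divisibility.
Does 12 divide 77? 77 = 12 x 6 + 5, so no.

By the theorem on linear Diophantine equations, 48h + 12g = 77 has integer solutions if and only if gcd(48, 12) divides 77. Since 12 does not divide 77, no solutions exist.

No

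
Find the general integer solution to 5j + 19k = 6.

Step 1: Compute gcd(5, 19) = 1.
Since 1 divides 6, solutions exist.

Step 2: Find a particular solution using extended Euclidean algorithm.
We get j₀ = 24, k₀ = -6.
Check: 5*24 + 19*-6 = 6 = 6 ✓

Step 3: Write the general solution.
j = 24 + (19/1)t = 24 + 19t
k = -6 - (5/1)t = -6 - 5t
for any integer t.

j = 24 + 19t, k = -6 - 5t for integer t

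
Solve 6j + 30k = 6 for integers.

Step 1: Check solvability.
gcd(6, 30) = 6
Since 6 divides 6, solutions exist.

Step 2: Apply extended Euclidean algorithm to find gcd.
We find integers such that 6*x0 + 30*y0 = 6

Step 3: Scale the particular solution.
Multiply by 6/6 = 1:
j = 1, k = 0

Step 4: Verify.
6*(1) + 30*(0) = 6 = 6 ✓

j = 1, k = 0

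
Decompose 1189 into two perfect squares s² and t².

We need to find integers s, t > 0 such that s² + t² = 1189.
Trying s = 10: t² = 1189 - 10² = 1189 - 100 = 1089
t = 33
Check: 10² + 33² = 100 + 1089 = 1189 ✓

1189 = 10² + 33²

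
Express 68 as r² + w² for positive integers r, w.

We need to find integers r, w > 0 such that r² + w² = 68.
Trying r = 2: w² = 68 - 2² = 68 - 4 = 64
w = 8
Check: 2² + 8² = 4 + 64 = 68 ✓

68 = 2² + 8²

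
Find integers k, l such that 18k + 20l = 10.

Step 1: Check solvability.
gcd(18, 20) = 2
Since 2 divides 10, solutions exist.

Step 2: Apply extended Euclidean algorithm to find gcd.
We find integers such that 18*x0 + 20*y0 = 2

Step 3: Scale the particular solution.
Multiply by 10/2 = 5:
k = -5, l = 5

Step 4: Verify.
18*(-5) + 20*(5) = 10 = 10 ✓

k = -5, l = 5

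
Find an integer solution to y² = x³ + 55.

Try small integer x values and check whether x³ + 55 is a perfect square.
x = 9: x³ + 55 = 9³ + 55 = 729 + 55 = 784
Is 784 a perfect square? 28² = 784 ✓
So (x, y) = (9, -28) is a solution.

x = 9, y = -28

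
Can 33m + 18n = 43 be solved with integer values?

Step 1: Compute gcd(33, 18).
gcd(33, 18) = 3

Step 2: Check divisibility.
Does 3 divide 43? 43 = 3 x 14 + 1, so no.

By the theorem on linear Diophantine equations, 33m + 18n = 43 has integer solutions if and only if gcd(33, 18) divides 43. Since 3 does not divide 43, no solutions exist.

No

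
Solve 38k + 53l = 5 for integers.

Step 1: Check solvability.
gcd(38, 53) = 1
Since 1 divides 5, solutions exist.

Step 2: Apply extended Euclidean algorithm to find gcd.
We find integers such that 38*x0 + 53*y0 = 1

Step 3: Scale the particular solution.
Multiply by 5/1 = 5:
k = 35, l = -25

Step 4: Verify.
38*(35) + 53*(-25) = 5 = 5 ✓

k = 35, l = -25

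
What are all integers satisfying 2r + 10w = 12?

Step 1: Compute gcd(2, 10) = 2.
Since 2 divides 12, solutions exist.

Step 2: Find a particular solution using extended Euclidean algorithm.
We get r₀ = 6, w₀ = 0.
Check: 2*6 + 10*0 = 12 = 12 ✓

Step 3: Write the general solution.
r = 6 + (10/2)t = 6 + 5t
w = 0 - (2/2)t = 0 - 1t
for any integer t.

r = 6 + 5t, w = 0 - 1t for integer t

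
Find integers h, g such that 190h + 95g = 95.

Step 1: Check solvability.
gcd(190, 95) = 95
Since 95 divides 95, solutions exist.

Step 2: Apply extended Euclidean algorithm to find gcd.
We find integers such that 190*x0 + 95*y0 = 95

Step 3: Scale the particular solution.
Multiply by 95/95 = 1:
h = 0, g = 1

Step 4: Verify.
190*(0) + 95*(1) = 95 = 95 ✓

h = 0, g = 1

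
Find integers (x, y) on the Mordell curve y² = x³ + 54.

Try small integer x values and check whether x³ + 54 is a perfect square.
x = 3: x³ + 54 = 3³ + 54 = 27 + 54 = 81
Is 81 a perfect square? 9² = 81 ✓
So (x, y) = (3, 9) is a solution.

x = 3, y = 9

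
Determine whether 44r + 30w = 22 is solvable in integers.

Step 1: Compute gcd(44, 30).
gcd(44, 30) = 2

Step 2: Check divisibility.
Does 2 divide 22? 22 = 2 x 11, so yes.

By the theorem on linear Diophantine equations, 44r + 30w = 22 has integer solutions if and only if gcd(44, 30) divides 22. Since 2 | 22, solutions exist.

Yes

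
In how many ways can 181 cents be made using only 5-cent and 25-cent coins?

We need non-negative integers (x, y) with 5x + 25y = 181.
For each x from 0 to 36, check if (181 - 5x) is a non-negative multiple of 25.
Solutions (x, y): none
Count: 0

0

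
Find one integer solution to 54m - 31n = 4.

Step 1: Check solvability.
gcd(54, 31) = 1
Since 1 divides 4, solutions exist.

Step 2: Apply extended Euclidean algorithm to find gcd.
We find integers such that 54*x0 + 31*y0 = 1

Step 3: Scale the particular solution.
Multiply by 4/1 = 4:
m = -16, n = -28

Step 4: Verify.
54*(-16) - 31*(-28) = 4 = 4 ✓

m = -16, n = -28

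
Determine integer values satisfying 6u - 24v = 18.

Step 1: Check solvability.
gcd(6, 24) = 6
Since 6 divides 18, solutions exist.

Step 2: Apply extended Euclidean algorithm to find gcd.
We find integers such that 6*x0 + 24*y0 = 6

Step 3: Scale the particular solution.
Multiply by 18/6 = 3:
u = 3, v = 0

Step 4: Verify.
6*(3) - 24*(0) = 18 = 18 ✓

u = 3, v = 0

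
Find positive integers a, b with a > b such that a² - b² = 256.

Factor: a² - b² = (a+b)(a-b) = 256.
We need two factors of 256 with the same parity.
Use a+b = 128 and a-b = 2 (product 128·2 = 256).
Adding: 2a = 130, so a = 65.
Subtracting: 2b = 126, so b = 63.
Check: 65² - 63² = 4225 - 3969 = 256 ✓

a = 65, b = 63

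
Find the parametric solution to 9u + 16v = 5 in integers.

Step 1: Compute gcd(9, 16) = 1.
Since 1 divides 5, solutions exist.

Step 2: Find a particular solution using extended Euclidean algorithm.
We get u₀ = -35, v₀ = 20.
Check: 9*-35 + 16*20 = 5 = 5 ✓

Step 3: Write the general solution.
u = -35 + (16/1)t = -35 + 16t
v = 20 - (9/1)t = 20 - 9t
for any integer t.

u = -35 + 16t, v = 20 - 9t for integer t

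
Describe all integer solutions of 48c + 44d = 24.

Step 1: Compute gcd(48, 44) = 4.
Since 4 divides 24, solutions exist.

Step 2: Find a particular solution using extended Euclidean algorithm.
We get c₀ = 6, d₀ = -6.
Check: 48*6 + 44*-6 = 24 = 24 ✓

Step 3: Write the general solution.
c = 6 + (44/4)t = 6 + 11t
d = -6 - (48/4)t = -6 - 12t
for any integer t.

c = 6 + 11t, d = -6 - 12t for integer t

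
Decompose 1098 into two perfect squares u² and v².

We need to find integers u, v > 0 such that u² + v² = 1098.
Trying u = 3: v² = 1098 - 3² = 1098 - 9 = 1089
v = 33
Check: 3² + 33² = 9 + 1089 = 1098 ✓

1098 = 3² + 33²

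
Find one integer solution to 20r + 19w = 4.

Step 1: Check solvability.
gcd(20, 19) = 1
Since 1 divides 4, solutions exist.

Step 2: Apply extended Euclidean algorithm to find gcd.
We find integers such that 20*x0 + 19*y0 = 1

Step 3: Scale the particular solution.
Multiply by 4/1 = 4:
r = 4, w = -4

Step 4: Verify.
20*(4) + 19*(-4) = 4 = 4 ✓

r = 4, w = -4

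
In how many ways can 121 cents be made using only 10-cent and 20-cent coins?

We need non-negative integers (x, y) with 10x + 20y = 121.
For each x from 0 to 12, check if (121 - 10x) is a non-negative multiple of 20.
Solutions (x, y): none
Count: 0

0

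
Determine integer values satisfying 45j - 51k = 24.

Step 1: Check solvability.
gcd(45, 51) = 3
Since 3 divides 24, solutions exist.

Step 2: Apply extended Euclidean algorithm to find gcd.
We find integers such that 45*x0 + 51*y0 = 3

Step 3: Scale the particular solution.
Multiply by 24/3 = 8:
j = 64, k = 56

Step 4: Verify.
45*(64) - 51*(56) = 24 = 24 ✓

j = 64, k = 56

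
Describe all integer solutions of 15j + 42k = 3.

Step 1: Compute gcd(15, 42) = 3.
Since 3 divides 3, solutions exist.

Step 2: Find a particular solution using extended Euclidean algorithm.
We get j₀ = 3, k₀ = -1.
Check: 15*3 + 42*-1 = 3 = 3 ✓

Step 3: Write the general solution.
j = 3 + (42/3)t = 3 + 14t
k = -1 - (15/3)t = -1 - 5t
for any integer t.

j = 3 + 14t, k = -1 - 5t for integer t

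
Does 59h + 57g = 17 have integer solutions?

Step 1: Compute gcd(59, 57).
gcd(59, 57) = 1

Step 2: Check divisibility.
Does 1 divide 17? 17 = 1 x 17, so yes.

By the theorem on linear Diophantine equations, 59h + 57g = 17 has integer solutions if and only if gcd(59, 57) divides 17. Since 1 | 17, solutions exist.

Yes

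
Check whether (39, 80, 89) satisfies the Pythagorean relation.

Compute a² + b²:
39² + 80² = 1521 + 6400 = 7921
Compute c²:
89² = 7921
Since 7921 = 7921, it is a Pythagorean triple.

Yes, it is a Pythagorean triple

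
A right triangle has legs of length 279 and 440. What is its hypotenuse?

c² = a² + b² = 279² + 440² = 77841 + 193600 = 271441
c = 521

521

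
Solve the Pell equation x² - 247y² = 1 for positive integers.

We seek the smallest positive integers (x, y) with x² - 247y² = 1, i.e., x² = 247y² + 1.
Try successive y values:
y = 1: x² = 247·1² + 1 = 248, not a perfect square
y = 2: x² = 247·2² + 1 = 989, not a perfect square
y = 3: x² = 247·3² + 1 = 2224, not a perfect square
... continuing the search (or via continued fractions) ...
y = 5427: x² = 247·5427² + 1 = 7274725264, x = 85292 ✓

Verify: 85292² - 247·5427² = 7274725264 - 7274725263 = 1 ✓

x = 85292, y = 5427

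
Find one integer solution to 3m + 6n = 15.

Step 1: Check solvability.
gcd(3, 6) = 3
Since 3 divides 15, solutions exist.

Step 2: Apply extended Euclidean algorithm to find gcd.
We find integers such that 3*x0 + 6*y0 = 3

Step 3: Scale the particular solution.
Multiply by 15/3 = 5:
m = 5, n = 0

Step 4: Verify.
3*(5) + 6*(0) = 15 = 15 ✓

m = 5, n = 0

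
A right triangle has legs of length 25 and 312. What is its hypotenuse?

c² = a² + b² = 25² + 312² = 625 + 97344 = 97969
c = 313

313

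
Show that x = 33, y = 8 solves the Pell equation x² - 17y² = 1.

Compute x² = 33² = 1089
Compute 17y² = 17·8² = 17·64 = 1088
x² - 17y² = 1089 - 1088 = 1
Since this equals 1, (33, 8) is a solution.

Yes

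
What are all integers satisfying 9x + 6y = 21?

Step 1: Compute gcd(9, 6) = 3.
Since 3 divides 21, solutions exist.

Step 2: Find a particular solution using extended Euclidean algorithm.
We get x₀ = 7, y₀ = -7.
Check: 9*7 + 6*-7 = 21 = 21 ✓

Step 3: Write the general solution.
x = 7 + (6/3)t = 7 + 2t
y = -7 - (9/3)t = -7 - 3t
for any integer t.

x = 7 + 2t, y = -7 - 3t for integer t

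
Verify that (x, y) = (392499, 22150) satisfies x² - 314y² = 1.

Compute x² = 392499² = 154055465001
Compute 314y² = 314·22150² = 314·490622500 = 154055465000
x² - 314y² = 154055465001 - 154055465000 = 1
Since this equals 1, (392499, 22150) is a solution.

Yes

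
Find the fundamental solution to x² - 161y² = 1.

We seek the smallest positive integers (x, y) with x² - 161y² = 1, i.e., x² = 161y² + 1.
Try successive y values:
y = 1: x² = 161·1² + 1 = 162, not a perfect square
y = 2: x² = 161·2² + 1 = 645, not a perfect square
y = 3: x² = 161·3² + 1 = 1450, not a perfect square
... continuing the search (or via continued fractions) ...
y = 928: x² = 161·928² + 1 = 138650625, x = 11775 ✓

Verify: 11775² - 161·928² = 138650625 - 138650624 = 1 ✓

x = 11775, y = 928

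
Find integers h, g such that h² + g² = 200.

We need to find integers h, g > 0 such that h² + g² = 200.
Trying h = 2: g² = 200 - 2² = 200 - 4 = 196
g = 14
Check: 2² + 14² = 4 + 196 = 200 ✓

200 = 2² + 14²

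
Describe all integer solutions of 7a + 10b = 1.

Step 1: Compute gcd(7, 10) = 1.
Since 1 divides 1, solutions exist.

Step 2: Find a particular solution using extended Euclidean algorithm.
We get a₀ = 3, b₀ = -2.
Check: 7*3 + 10*-2 = 1 = 1 ✓

Step 3: Write the general solution.
a = 3 + (10/1)t = 3 + 10t
b = -2 - (7/1)t = -2 - 7t
for any integer t.

a = 3 + 10t, b = -2 - 7t for integer t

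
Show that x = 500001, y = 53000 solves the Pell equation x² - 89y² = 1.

Compute x² = 500001² = 250001000001
Compute 89y² = 89·53000² = 89·2809000000 = 250001000000
x² - 89y² = 250001000001 - 250001000000 = 1
Since this equals 1, (500001, 53000) is a solution.

Yes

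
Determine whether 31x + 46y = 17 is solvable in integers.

Step 1: Compute gcd(31, 46).
gcd(31, 46) = 1

Step 2: Check divisibility.
Does 1 divide 17? 17 = 1 x 17, so yes.

By the theorem on linear Diophantine equations, 31x + 46y = 17 has integer solutions if and only if gcd(31, 46) divides 17. Since 1 | 17, solutions exist.

Yes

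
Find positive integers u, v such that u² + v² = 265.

Search for u with 265 - u² a perfect square.
u = 3: 265 - 3² = 265 - 9 = 256 = 16² ✓
So u = 3, v = 16.

u = 3, v = 16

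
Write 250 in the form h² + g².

We need to find integers h, g > 0 such that h² + g² = 250.
Trying h = 5: g² = 250 - 5² = 250 - 25 = 225
g = 15
Check: 5² + 15² = 25 + 225 = 250 ✓

250 = 5² + 15²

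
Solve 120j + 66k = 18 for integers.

Step 1: Check solvability.
gcd(120, 66) = 6
Since 6 divides 18, solutions exist.

Step 2: Apply extended Euclidean algorithm to find gcd.
We find integers such that 120*x0 + 66*y0 = 6

Step 3: Scale the particular solution.
Multiply by 18/6 = 3:
j = 15, k = -27

Step 4: Verify.
120*(15) + 66*(-27) = 18 = 18 ✓

j = 15, k = -27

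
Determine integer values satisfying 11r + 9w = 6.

Step 1: Check solvability.
gcd(11, 9) = 1
Since 1 divides 6, solutions exist.

Step 2: Apply extended Euclidean algorithm to find gcd.
We find integers such that 11*x0 + 9*y0 = 1

Step 3: Scale the particular solution.
Multiply by 6/1 = 6:
r = -24, w = 30

Step 4: Verify.
11*(-24) + 9*(30) = 6 = 6 ✓

r = -24, w = 30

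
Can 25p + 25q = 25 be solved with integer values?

Step 1: Compute gcd(25, 25).
gcd(25, 25) = 25

Step 2: Check divisibility.
Does 25 divide 25? 25 = 25 x 1, so yes.

By the theorem on linear Diophantine equations, 25p + 25q = 25 has integer solutions if and only if gcd(25, 25) divides 25. Since 25 | 25, solutions exist.

Yes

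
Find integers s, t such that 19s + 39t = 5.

Step 1: Check solvability.
gcd(19, 39) = 1
Since 1 divides 5, solutions exist.

Step 2: Apply extended Euclidean algorithm to find gcd.
We find integers such that 19*x0 + 39*y0 = 1

Step 3: Scale the particular solution.
Multiply by 5/1 = 5:
s = -10, t = 5

Step 4: Verify.
19*(-10) + 39*(5) = 5 = 5 ✓

s = -10, t = 5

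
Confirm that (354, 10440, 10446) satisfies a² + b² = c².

Compute a² + b² = 354² + 10440² = 125316 + 108993600 = 109118916
Compute c² = 10446² = 109118916
Since 109118916 = 109118916, confirmed.

Yes, it is a Pythagorean triple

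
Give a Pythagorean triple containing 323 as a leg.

We need the other leg and hypotenuse such that 323² + x² = c².
Take x = 36, c = 325: 323² + 36² = 104329 + 1296 = 105625 = 325² ✓
Triple: (323, 36, 325)

(323, 36, 325)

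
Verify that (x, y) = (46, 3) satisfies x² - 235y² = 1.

Compute x² = 46² = 2116
Compute 235y² = 235·3² = 235·9 = 2115
x² - 235y² = 2116 - 2115 = 1
Since this equals 1, (46, 3) is a solution.

Yes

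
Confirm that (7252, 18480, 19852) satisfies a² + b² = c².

Compute a² + b² = 7252² + 18480² = 52591504 + 341510400 = 394101904
Compute c² = 19852² = 394101904
Since 394101904 = 394101904, confirmed.

Yes, it is a Pythagorean triple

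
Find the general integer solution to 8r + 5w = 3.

Step 1: Compute gcd(8, 5) = 1.
Since 1 divides 3, solutions exist.

Step 2: Find a particular solution using extended Euclidean algorithm.
We get r₀ = 6, w₀ = -9.
Check: 8*6 + 5*-9 = 3 = 3 ✓

Step 3: Write the general solution.
r = 6 + (5/1)t = 6 + 5t
w = -9 - (8/1)t = -9 - 8t
for any integer t.

r = 6 + 5t, w = -9 - 8t for integer t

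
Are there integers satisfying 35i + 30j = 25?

Step 1: Compute gcd(35, 30).
gcd(35, 30) = 5

Step 2: Check divisibility.
Does 5 divide 25? 25 = 5 x 5, so yes.

By the theorem on linear Diophantine equations, 35i + 30j = 25 has integer solutions if and only if gcd(35, 30) divides 25. Since 5 | 25, solutions exist.

Yes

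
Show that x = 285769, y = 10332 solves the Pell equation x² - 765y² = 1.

Compute x² = 285769² = 81663921361
Compute 765y² = 765·10332² = 765·106750224 = 81663921360
x² - 765y² = 81663921361 - 81663921360 = 1
Since this equals 1, (285769, 10332) is a solution.

Yes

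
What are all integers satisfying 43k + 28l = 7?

Step 1: Compute gcd(43, 28) = 1.
Since 1 divides 7, solutions exist.

Step 2: Find a particular solution using extended Euclidean algorithm.
We get k₀ = -91, l₀ = 140.
Check: 43*-91 + 28*140 = 7 = 7 ✓

Step 3: Write the general solution.
k = -91 + (28/1)t = -91 + 28t
l = 140 - (43/1)t = 140 - 43t
for any integer t.

k = -91 + 28t, l = 140 - 43t for integer t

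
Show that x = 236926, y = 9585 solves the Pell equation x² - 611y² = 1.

Compute x² = 236926² = 56133929476
Compute 611y² = 611·9585² = 611·91872225 = 56133929475
x² - 611y² = 56133929476 - 56133929475 = 1
Since this equals 1, (236926, 9585) is a solution.

Yes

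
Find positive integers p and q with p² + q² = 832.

We need to find integers p, q > 0 such that p² + q² = 832.
Trying p = 16: q² = 832 - 16² = 832 - 256 = 576
q = 24
Check: 16² + 24² = 256 + 576 = 832 ✓

832 = 16² + 24²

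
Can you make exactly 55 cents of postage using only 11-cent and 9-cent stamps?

We need non-negative x, y with 11x + 9y = 55.
gcd(11, 9) = 1 divides 55, so integer solutions exist.
Search for a non-negative one: x = 5 gives 9y = 55 - 55 = 0, so y = 0.
Check: 11·5 + 9·0 = 55 ✓

Yes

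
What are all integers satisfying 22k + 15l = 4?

Step 1: Compute gcd(22, 15) = 1.
Since 1 divides 4, solutions exist.

Step 2: Find a particular solution using extended Euclidean algorithm.
We get k₀ = -8, l₀ = 12.
Check: 22*-8 + 15*12 = 4 = 4 ✓

Step 3: Write the general solution.
k = -8 + (15/1)t = -8 + 15t
l = 12 - (22/1)t = 12 - 22t
for any integer t.

k = -8 + 15t, l = 12 - 22t for integer t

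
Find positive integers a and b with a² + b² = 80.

We need to find integers a, b > 0 such that a² + b² = 80.
Trying a = 4: b² = 80 - 4² = 80 - 16 = 64
b = 8
Check: 4² + 8² = 16 + 64 = 80 ✓

80 = 4² + 8²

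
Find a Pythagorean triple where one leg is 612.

We need the other leg and hypotenuse such that 612² + x² = c².
Take x = 35, c = 613: 612² + 35² = 374544 + 1225 = 375769 = 613² ✓
Triple: (35, 612, 613)

(35, 612, 613)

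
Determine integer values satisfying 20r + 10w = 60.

Step 1: Check solvability.
gcd(20, 10) = 10
Since 10 divides 60, solutions exist.

Step 2: Apply extended Euclidean algorithm to find gcd.
We find integers such that 20*x0 + 10*y0 = 10

Step 3: Scale the particular solution.
Multiply by 60/10 = 6:
r = 0, w = 6

Step 4: Verify.
20*(0) + 10*(6) = 60 = 60 ✓

r = 0, w = 6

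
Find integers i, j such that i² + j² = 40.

We need to find integers i, j > 0 such that i² + j² = 40.
Trying i = 2: j² = 40 - 2² = 40 - 4 = 36
j = 6
Check: 2² + 6² = 4 + 36 = 40 ✓

40 = 2² + 6²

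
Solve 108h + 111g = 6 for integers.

Step 1: Check solvability.
gcd(108, 111) = 3
Since 3 divides 6, solutions exist.

Step 2: Apply extended Euclidean algorithm to find gcd.
We find integers such that 108*x0 + 111*y0 = 3

Step 3: Scale the particular solution.
Multiply by 6/3 = 2:
h = -2, g = 2

Step 4: Verify.
108*(-2) + 111*(2) = 6 = 6 ✓

h = -2, g = 2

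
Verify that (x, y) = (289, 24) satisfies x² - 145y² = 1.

Compute x² = 289² = 83521
Compute 145y² = 145·24² = 145·576 = 83520
x² - 145y² = 83521 - 83520 = 1
Since this equals 1, (289, 24) is a solution.

Yes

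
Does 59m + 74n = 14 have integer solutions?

Step 1: Compute gcd(59, 74).
gcd(59, 74) = 1

Step 2: Check divisibility.
Does 1 divide 14? 14 = 1 x 14, so yes.

By the theorem on linear Diophantine equations, 59m + 74n = 14 has integer solutions if and only if gcd(59, 74) divides 14. Since 1 | 14, solutions exist.

Yes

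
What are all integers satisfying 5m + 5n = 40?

Step 1: Compute gcd(5, 5) = 5.
Since 5 divides 40, solutions exist.

Step 2: Find a particular solution using extended Euclidean algorithm.
We get m₀ = 0, n₀ = 8.
Check: 5*0 + 5*8 = 40 = 40 ✓

Step 3: Write the general solution.
m = 0 + (5/5)t = 0 + 1t
n = 8 - (5/5)t = 8 - 1t
for any integer t.

m = 0 + 1t, n = 8 - 1t for integer t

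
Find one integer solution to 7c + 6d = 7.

Step 1: Check solvability.
gcd(7, 6) = 1
Since 1 divides 7, solutions exist.

Step 2: Apply extended Euclidean algorithm to find gcd.
We find integers such that 7*x0 + 6*y0 = 1

Step 3: Scale the particular solution.
Multiply by 7/1 = 7:
c = 7, d = -7

Step 4: Verify.
7*(7) + 6*(-7) = 7 = 7 ✓

c = 7, d = -7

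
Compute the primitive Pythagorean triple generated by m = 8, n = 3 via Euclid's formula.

a = m² - n² = 64 - 9 = 55
b = 2mn = 2·8·3 = 48
c = m² + n² = 64 + 9 = 73
Verify: 55² + 48² = 3025 + 2304 = 5329 = 73² ✓

(55, 48, 73)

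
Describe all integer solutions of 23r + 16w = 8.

Step 1: Compute gcd(23, 16) = 1.
Since 1 divides 8, solutions exist.

Step 2: Find a particular solution using extended Euclidean algorithm.
We get r₀ = 56, w₀ = -80.
Check: 23*56 + 16*-80 = 8 = 8 ✓

Step 3: Write the general solution.
r = 56 + (16/1)t = 56 + 16t
w = -80 - (23/1)t = -80 - 23t
for any integer t.

r = 56 + 16t, w = -80 - 23t for integer t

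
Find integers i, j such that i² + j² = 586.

We need to find integers i, j > 0 such that i² + j² = 586.
Trying i = 15: j² = 586 - 15² = 586 - 225 = 361
j = 19
Check: 15² + 19² = 225 + 361 = 586 ✓

586 = 15² + 19²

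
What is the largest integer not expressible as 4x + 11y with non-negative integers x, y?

For two coprime denominations a and b, the Frobenius number (largest value not representable as a non-negative combination) is ab - a - b.
Here gcd(4, 11) = 1, so they are coprime.
F(4, 11) = 4·11 - 4 - 11 = 44 - 15 = 29

29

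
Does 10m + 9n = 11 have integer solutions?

Step 1: Compute gcd(10, 9).
gcd(10, 9) = 1

Step 2: Check divisibility.
Does 1 divide 11? 11 = 1 x 11, so yes.

By the theorem on linear Diophantine equations, 10m + 9n = 11 has integer solutions if and only if gcd(10, 9) divides 11. Since 1 | 11, solutions exist.

Yes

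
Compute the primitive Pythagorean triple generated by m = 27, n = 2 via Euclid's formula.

a = m² - n² = 27² - 2² = 729 - 4 = 725
b = 2mn = 2·27·2 = 108
c = m² + n² = 729 + 4 = 733
Verify: 725² + 108² = 525625 + 11664 = 537289 = 733² ✓

(725, 108, 733)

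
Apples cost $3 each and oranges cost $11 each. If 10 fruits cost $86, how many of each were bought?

Let a = apples, o = oranges.
a + o = 10
3a + 11o = 86
Substitute o = 10 - a:
3a + 11(10 - a) = 86
(3 - 11)a = 86 - 110
-8a = -24
a = 3, o = 10 - 3 = 7

Apples: 3, Oranges: 7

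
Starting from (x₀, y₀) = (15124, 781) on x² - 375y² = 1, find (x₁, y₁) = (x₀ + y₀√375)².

Solutions to x² - Dy² = 1 are generated by powers of (x₀ + y₀√D).
The next solution satisfies x₁ + y₁√375 = (x₀ + y₀√375)², giving:
x₁ = x₀² + 375y₀² = 15124² + 375·781² = 228735376 + 228735375 = 457470751
y₁ = 2x₀y₀ = 2·15124·781 = 23623688

Verify: 457470751² - 375·23623688² = 209279488020504001 - 209279488020504000 = 1 ✓

x = 457470751, y = 23623688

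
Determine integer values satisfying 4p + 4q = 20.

Step 1: Check solvability.
gcd(4, 4) = 4
Since 4 divides 20, solutions exist.

Step 2: Apply extended Euclidean algorithm to find gcd.
We find integers such that 4*x0 + 4*y0 = 4

Step 3: Scale the particular solution.
Multiply by 20/4 = 5:
p = 0, q = 5

Step 4: Verify.
4*(0) + 4*(5) = 20 = 20 ✓

p = 0, q = 5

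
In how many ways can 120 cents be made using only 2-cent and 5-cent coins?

We need non-negative integers (x, y) with 2x + 5y = 120.
For each x from 0 to 60, check if (120 - 2x) is a non-negative multiple of 5.
Solutions (x, y): (0,24), (5,22), (10,20), (15,18), ...
Count: 13

13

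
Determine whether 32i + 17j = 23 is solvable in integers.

Step 1: Compute gcd(32, 17).
gcd(32, 17) = 1

Step 2: Check divisibility.
Does 1 divide 23? 23 = 1 x 23, so yes.

By the theorem on linear Diophantine equations, 32i + 17j = 23 has integer solutions if and only if gcd(32, 17) divides 23. Since 1 | 23, solutions exist.

Yes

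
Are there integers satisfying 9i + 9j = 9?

Step 1: Compute gcd(9, 9).
gcd(9, 9) = 9

Step 2: Check divisibility.
Does 9 divide 9? 9 = 9 x 1, so yes.

By the theorem on linear Diophantine equations, 9i + 9j = 9 has integer solutions if and only if gcd(9, 9) divides 9. Since 9 | 9, solutions exist.

Yes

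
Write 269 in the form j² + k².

We need to find integers j, k > 0 such that j² + k² = 269.
Trying j = 10: k² = 269 - 10² = 269 - 100 = 169
k = 13
Check: 10² + 13² = 100 + 169 = 269 ✓

269 = 10² + 13²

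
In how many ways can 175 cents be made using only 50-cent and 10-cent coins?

We need non-negative integers (x, y) with 50x + 10y = 175.
For each x from 0 to 3, check if (175 - 50x) is a non-negative multiple of 10.
Solutions (x, y): none
Count: 0

0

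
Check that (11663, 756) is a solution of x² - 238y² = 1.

Compute x² = 11663² = 136025569
Compute 238y² = 238·756² = 238·571536 = 136025568
x² - 238y² = 136025569 - 136025568 = 1
Since this equals 1, (11663, 756) is a solution.

Yes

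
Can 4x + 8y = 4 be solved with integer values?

Step 1: Compute gcd(4, 8).
gcd(4, 8) = 4

Step 2: Check divisibility.
Does 4 divide 4? 4 = 4 x 1, so yes.

By the theorem on linear Diophantine equations, 4x + 8y = 4 has integer solutions if and only if gcd(4, 8) divides 4. Since 4 | 4, solutions exist.

Yes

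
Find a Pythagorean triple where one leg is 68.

We need the other leg and hypotenuse such that 68² + x² = c².
Take x = 285, c = 293: 68² + 285² = 4624 + 81225 = 85849 = 293² ✓
Triple: (285, 68, 293)

(285, 68, 293)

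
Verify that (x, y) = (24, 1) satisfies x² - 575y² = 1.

Compute x² = 24² = 576
Compute 575y² = 575·1² = 575·1 = 575
x² - 575y² = 576 - 575 = 1
Since this equals 1, (24, 1) is a solution.

Yes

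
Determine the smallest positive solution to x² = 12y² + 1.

We seek the smallest positive integers (x, y) with x² - 12y² = 1, i.e., x² = 12y² + 1.
Try successive y values:
y = 1: x² = 12·1² + 1 = 13, not a perfect square
y = 2: x² = 12·2² + 1 = 49, x = 7 ✓

Verify: 7² - 12·2² = 49 - 48 = 1 ✓

x = 7, y = 2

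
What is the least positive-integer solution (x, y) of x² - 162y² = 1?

We seek the smallest positive integers (x, y) with x² - 162y² = 1, i.e., x² = 162y² + 1.
Try successive y values:
y = 1: x² = 162·1² + 1 = 163, not a perfect square
y = 2: x² = 162·2² + 1 = 649, not a perfect square
y = 3: x² = 162·3² + 1 = 1459, not a perfect square
... continuing the search (or via continued fractions) ...
y = 1540: x² = 162·1540² + 1 = 384199201, x = 19601 ✓

Verify: 19601² - 162·1540² = 384199201 - 384199200 = 1 ✓

x = 19601, y = 1540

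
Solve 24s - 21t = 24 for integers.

Step 1: Check solvability.
gcd(24, 21) = 3
Since 3 divides 24, solutions exist.

Step 2: Apply extended Euclidean algorithm to find gcd.
We find integers such that 24*x0 + 21*y0 = 3

Step 3: Scale the particular solution.
Multiply by 24/3 = 8:
s = 8, t = 8

Step 4: Verify.
24*(8) - 21*(8) = 24 = 24 ✓

s = 8, t = 8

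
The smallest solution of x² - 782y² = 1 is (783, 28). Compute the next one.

Solutions to x² - Dy² = 1 are generated by powers of (x₀ + y₀√D).
The next solution satisfies x₁ + y₁√782 = (x₀ + y₀√782)², giving:
x₁ = x₀² + 782y₀² = 783² + 782·28² = 613089 + 613088 = 1226177
y₁ = 2x₀y₀ = 2·783·28 = 43848

Verify: 1226177² - 782·43848² = 1503510035329 - 1503510035328 = 1 ✓

x = 1226177, y = 43848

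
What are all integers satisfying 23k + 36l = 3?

Step 1: Compute gcd(23, 36) = 1.
Since 1 divides 3, solutions exist.

Step 2: Find a particular solution using extended Euclidean algorithm.
We get k₀ = 33, l₀ = -21.
Check: 23*33 + 36*-21 = 3 = 3 ✓

Step 3: Write the general solution.
k = 33 + (36/1)t = 33 + 36t
l = -21 - (23/1)t = -21 - 23t
for any integer t.

k = 33 + 36t, l = -21 - 23t for integer t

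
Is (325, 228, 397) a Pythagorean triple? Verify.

Compute a² + b² = 325² + 228² = 105625 + 51984 = 157609
Compute c² = 397² = 157609
Since 157609 = 157609, confirmed.

Yes, it is a Pythagorean triple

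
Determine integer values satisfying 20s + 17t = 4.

Step 1: Check solvability.
gcd(20, 17) = 1
Since 1 divides 4, solutions exist.

Step 2: Apply extended Euclidean algorithm to find gcd.
We find integers such that 20*x0 + 17*y0 = 1

Step 3: Scale the particular solution.
Multiply by 4/1 = 4:
s = 24, t = -28

Step 4: Verify.
20*(24) + 17*(-28) = 4 = 4 ✓

s = 24, t = -28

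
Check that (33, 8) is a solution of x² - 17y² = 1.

Compute x² = 33² = 1089
Compute 17y² = 17·8² = 17·64 = 1088
x² - 17y² = 1089 - 1088 = 1
Since this equals 1, (33, 8) is a solution.

Yes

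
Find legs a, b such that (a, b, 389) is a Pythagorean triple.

We need a² + b² = 389² = 151321.
Trying: 189² + 340² = 35721 + 115600 = 151321 ✓

(189, 340, 389)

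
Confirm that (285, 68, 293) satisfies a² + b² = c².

Compute a² + b² = 285² + 68² = 81225 + 4624 = 85849
Compute c² = 293² = 85849
Since 85849 = 85849, confirmed.

Yes, it is a Pythagorean triple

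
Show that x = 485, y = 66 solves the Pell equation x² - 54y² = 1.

Compute x² = 485² = 235225
Compute 54y² = 54·66² = 54·4356 = 235224
x² - 54y² = 235225 - 235224 = 1
Since this equals 1, (485, 66) is a solution.

Yes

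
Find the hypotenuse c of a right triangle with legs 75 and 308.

c² = a² + b² = 75² + 308² = 5625 + 94864 = 100489
c = 317

317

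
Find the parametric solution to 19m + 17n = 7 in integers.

Step 1: Compute gcd(19, 17) = 1.
Since 1 divides 7, solutions exist.

Step 2: Find a particular solution using extended Euclidean algorithm.
We get m₀ = -56, n₀ = 63.
Check: 19*-56 + 17*63 = 7 = 7 ✓

Step 3: Write the general solution.
m = -56 + (17/1)t = -56 + 17t
n = 63 - (19/1)t = 63 - 19t
for any integer t.

m = -56 + 17t, n = 63 - 19t for integer t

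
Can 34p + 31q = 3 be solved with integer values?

Step 1: Compute gcd(34, 31).
gcd(34, 31) = 1

Step 2: Check divisibility.
Does 1 divide 3? 3 = 1 x 3, so yes.

By the theorem on linear Diophantine equations, 34p + 31q = 3 has integer solutions if and only if gcd(34, 31) divides 3. Since 1 | 3, solutions exist.

Yes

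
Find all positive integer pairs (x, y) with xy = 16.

The positive divisors of 16 are: 1, 2, 4, 8, 16.
Each divisor d gives the pair (d, 16/d):
(1, 16), (2, 8), (4, 4), (8, 2), (16, 1)

(1, 16), (2, 8), (4, 4), (8, 2), (16, 1)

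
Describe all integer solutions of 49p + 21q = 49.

Step 1: Compute gcd(49, 21) = 7.
Since 7 divides 49, solutions exist.

Step 2: Find a particular solution using extended Euclidean algorithm.
We get p₀ = 7, q₀ = -14.
Check: 49*7 + 21*-14 = 49 = 49 ✓

Step 3: Write the general solution.
p = 7 + (21/7)t = 7 + 3t
q = -14 - (49/7)t = -14 - 7t
for any integer t.

p = 7 + 3t, q = -14 - 7t for integer t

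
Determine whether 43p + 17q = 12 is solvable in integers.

Step 1: Compute gcd(43, 17).
gcd(43, 17) = 1

Step 2: Check divisibility.
Does 1 divide 12? 12 = 1 x 12, so yes.

By the theorem on linear Diophantine equations, 43p + 17q = 12 has integer solutions if and only if gcd(43, 17) divides 12. Since 1 | 12, solutions exist.

Yes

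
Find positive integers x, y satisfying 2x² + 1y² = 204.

Try small values of x and check whether (204 - 2x²)/1 is a perfect square.
x = 10: 2·10² = 200, so 1y² = 204 - 200 = 4, giving y² = 4, y = 2.
Check: 2·10² + 1·2² = 200 + 4 = 204 ✓

x = 10, y = 2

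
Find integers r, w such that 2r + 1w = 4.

Step 1: Check solvability.
gcd(2, 1) = 1
Since 1 divides 4, solutions exist.

Step 2: Apply extended Euclidean algorithm to find gcd.
We find integers such that 2*x0 + 1*y0 = 1

Step 3: Scale the particular solution.
Multiply by 4/1 = 4:
r = 0, w = 4

Step 4: Verify.
2*(0) + 1*(4) = 4 = 4 ✓

r = 0, w = 4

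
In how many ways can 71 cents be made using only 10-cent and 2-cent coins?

We need non-negative integers (x, y) with 10x + 2y = 71.
For each x from 0 to 7, check if (71 - 10x) is a non-negative multiple of 2.
Solutions (x, y): none
Count: 0

0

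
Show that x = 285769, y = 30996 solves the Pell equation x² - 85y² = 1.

Compute x² = 285769² = 81663921361
Compute 85y² = 85·30996² = 85·960752016 = 81663921360
x² - 85y² = 81663921361 - 81663921360 = 1
Since this equals 1, (285769, 30996) is a solution.

Yes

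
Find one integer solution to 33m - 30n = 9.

Step 1: Check solvability.
gcd(33, 30) = 3
Since 3 divides 9, solutions exist.

Step 2: Apply extended Euclidean algorithm to find gcd.
We find integers such that 33*x0 + 30*y0 = 3

Step 3: Scale the particular solution.
Multiply by 9/3 = 3:
m = 3, n = 3

Step 4: Verify.
33*(3) - 30*(3) = 9 = 9 ✓

m = 3, n = 3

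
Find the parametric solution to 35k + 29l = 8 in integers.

Step 1: Compute gcd(35, 29) = 1.
Since 1 divides 8, solutions exist.

Step 2: Find a particular solution using extended Euclidean algorithm.
We get k₀ = 40, l₀ = -48.
Check: 35*40 + 29*-48 = 8 = 8 ✓

Step 3: Write the general solution.
k = 40 + (29/1)t = 40 + 29t
l = -48 - (35/1)t = -48 - 35t
for any integer t.

k = 40 + 29t, l = -48 - 35t for integer t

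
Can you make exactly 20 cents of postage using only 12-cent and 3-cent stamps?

We need non-negative x, y with 12x + 3y = 20.
gcd(12, 3) = 3, and 3 does not divide 20.
No integer solutions exist, so certainly no non-negative ones.

No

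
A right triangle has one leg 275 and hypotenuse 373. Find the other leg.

b² = c² - a² = 139129 - 75625 = 63504
b = 252

252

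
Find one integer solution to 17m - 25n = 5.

Step 1: Check solvability.
gcd(17, 25) = 1
Since 1 divides 5, solutions exist.

Step 2: Apply extended Euclidean algorithm to find gcd.
We find integers such that 17*x0 + 25*y0 = 1

Step 3: Scale the particular solution.
Multiply by 5/1 = 5:
m = 15, n = 10

Step 4: Verify.
17*(15) - 25*(10) = 5 = 5 ✓

m = 15, n = 10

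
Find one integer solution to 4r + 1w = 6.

Step 1: Check solvability.
gcd(4, 1) = 1
Since 1 divides 6, solutions exist.

Step 2: Apply extended Euclidean algorithm to find gcd.
We find integers such that 4*x0 + 1*y0 = 1

Step 3: Scale the particular solution.
Multiply by 6/1 = 6:
r = 0, w = 6

Step 4: Verify.
4*(0) + 1*(6) = 6 = 6 ✓

r = 0, w = 6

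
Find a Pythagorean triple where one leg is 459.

We need the other leg and hypotenuse such that 459² + x² = c².
Take x = 220, c = 509: 459² + 220² = 210681 + 48400 = 259081 = 509² ✓
Triple: (459, 220, 509)

(459, 220, 509)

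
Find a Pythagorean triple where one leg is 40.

We need the other leg and hypotenuse such that 40² + x² = c².
Take x = 399, c = 401: 40² + 399² = 1600 + 159201 = 160801 = 401² ✓
Triple: (399, 40, 401)

(399, 40, 401)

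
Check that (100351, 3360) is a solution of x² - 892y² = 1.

Compute x² = 100351² = 10070323201
Compute 892y² = 892·3360² = 892·11289600 = 10070323200
x² - 892y² = 10070323201 - 10070323200 = 1
Since this equals 1, (100351, 3360) is a solution.

Yes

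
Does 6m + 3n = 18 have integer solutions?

Step 1: Compute gcd(6, 3).
gcd(6, 3) = 3

Step 2: Check divisibility.
Does 3 divide 18? 18 = 3 x 6, so yes.

By the theorem on linear Diophantine equations, 6m + 3n = 18 has integer solutions if and only if gcd(6, 3) divides 18. Since 3 | 18, solutions exist.

Yes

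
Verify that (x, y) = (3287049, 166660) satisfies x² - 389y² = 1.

Compute x² = 3287049² = 10804691128401
Compute 389y² = 389·166660² = 389·27775555600 = 10804691128400
x² - 389y² = 10804691128401 - 10804691128400 = 1
Since this equals 1, (3287049, 166660) is a solution.

Yes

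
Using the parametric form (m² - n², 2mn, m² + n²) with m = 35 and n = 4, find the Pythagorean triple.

a = m² - n² = 1225 - 16 = 1209
b = 2mn = 2·35·4 = 280
c = m² + n² = 1225 + 16 = 1241
Verify: 1209² + 280² = 1461681 + 78400 = 1540081 = 1241² ✓

(1209, 280, 1241)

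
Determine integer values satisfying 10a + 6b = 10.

Step 1: Check solvability.
gcd(10, 6) = 2
Since 2 divides 10, solutions exist.

Step 2: Apply extended Euclidean algorithm to find gcd.
We find integers such that 10*x0 + 6*y0 = 2

Step 3: Scale the particular solution.
Multiply by 10/2 = 5:
a = -5, b = 10

Step 4: Verify.
10*(-5) + 6*(10) = 10 = 10 ✓

a = -5, b = 10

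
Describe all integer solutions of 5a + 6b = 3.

Step 1: Compute gcd(5, 6) = 1.
Since 1 divides 3, solutions exist.

Step 2: Find a particular solution using extended Euclidean algorithm.
We get a₀ = -3, b₀ = 3.
Check: 5*-3 + 6*3 = 3 = 3 ✓

Step 3: Write the general solution.
a = -3 + (6/1)t = -3 + 6t
b = 3 - (5/1)t = 3 - 5t
for any integer t.

a = -3 + 6t, b = 3 - 5t for integer t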